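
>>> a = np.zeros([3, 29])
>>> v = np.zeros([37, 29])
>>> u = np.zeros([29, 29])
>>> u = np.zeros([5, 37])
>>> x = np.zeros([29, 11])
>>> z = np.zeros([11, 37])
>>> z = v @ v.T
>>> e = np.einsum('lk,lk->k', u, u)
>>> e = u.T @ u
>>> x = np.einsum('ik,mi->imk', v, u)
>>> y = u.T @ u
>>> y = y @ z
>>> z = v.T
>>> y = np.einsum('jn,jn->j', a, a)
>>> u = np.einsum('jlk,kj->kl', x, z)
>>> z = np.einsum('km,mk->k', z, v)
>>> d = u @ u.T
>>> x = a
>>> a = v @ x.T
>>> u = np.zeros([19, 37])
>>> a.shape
(37, 3)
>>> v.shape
(37, 29)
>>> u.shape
(19, 37)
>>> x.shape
(3, 29)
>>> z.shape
(29,)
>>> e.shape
(37, 37)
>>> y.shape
(3,)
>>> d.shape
(29, 29)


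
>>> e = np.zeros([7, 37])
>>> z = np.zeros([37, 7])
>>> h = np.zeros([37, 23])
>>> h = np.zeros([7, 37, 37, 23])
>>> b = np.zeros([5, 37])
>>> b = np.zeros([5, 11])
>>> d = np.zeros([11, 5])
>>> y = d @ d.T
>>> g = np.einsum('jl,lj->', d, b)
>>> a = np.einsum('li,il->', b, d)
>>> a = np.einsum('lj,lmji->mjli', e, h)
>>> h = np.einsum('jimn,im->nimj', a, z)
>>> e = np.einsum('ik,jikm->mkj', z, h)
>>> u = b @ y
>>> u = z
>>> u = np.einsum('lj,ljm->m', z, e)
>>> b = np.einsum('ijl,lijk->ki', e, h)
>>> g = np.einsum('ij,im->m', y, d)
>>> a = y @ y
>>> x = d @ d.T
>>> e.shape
(37, 7, 23)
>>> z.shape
(37, 7)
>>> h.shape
(23, 37, 7, 37)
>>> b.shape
(37, 37)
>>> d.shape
(11, 5)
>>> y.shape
(11, 11)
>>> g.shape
(5,)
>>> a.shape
(11, 11)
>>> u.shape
(23,)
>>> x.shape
(11, 11)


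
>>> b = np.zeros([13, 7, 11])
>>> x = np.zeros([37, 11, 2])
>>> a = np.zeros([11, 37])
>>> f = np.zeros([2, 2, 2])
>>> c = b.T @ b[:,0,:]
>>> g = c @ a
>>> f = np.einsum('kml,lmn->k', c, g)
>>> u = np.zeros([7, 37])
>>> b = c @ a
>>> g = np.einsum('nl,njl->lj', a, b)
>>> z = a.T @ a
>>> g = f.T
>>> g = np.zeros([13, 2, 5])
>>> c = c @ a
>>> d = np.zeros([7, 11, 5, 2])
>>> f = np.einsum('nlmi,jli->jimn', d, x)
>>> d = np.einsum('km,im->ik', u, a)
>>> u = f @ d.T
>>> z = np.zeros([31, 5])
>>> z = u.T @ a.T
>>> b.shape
(11, 7, 37)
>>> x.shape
(37, 11, 2)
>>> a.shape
(11, 37)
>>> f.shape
(37, 2, 5, 7)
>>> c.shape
(11, 7, 37)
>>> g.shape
(13, 2, 5)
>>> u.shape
(37, 2, 5, 11)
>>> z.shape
(11, 5, 2, 11)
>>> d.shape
(11, 7)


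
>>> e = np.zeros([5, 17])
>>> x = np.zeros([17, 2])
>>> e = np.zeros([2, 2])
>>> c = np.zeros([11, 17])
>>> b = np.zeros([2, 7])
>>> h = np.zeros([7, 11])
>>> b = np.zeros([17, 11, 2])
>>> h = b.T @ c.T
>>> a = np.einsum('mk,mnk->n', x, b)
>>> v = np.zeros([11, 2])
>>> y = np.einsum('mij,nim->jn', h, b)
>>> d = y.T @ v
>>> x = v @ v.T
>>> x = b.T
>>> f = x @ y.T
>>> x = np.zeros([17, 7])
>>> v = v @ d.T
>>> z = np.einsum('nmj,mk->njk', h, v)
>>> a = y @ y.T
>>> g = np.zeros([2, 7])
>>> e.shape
(2, 2)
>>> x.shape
(17, 7)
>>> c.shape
(11, 17)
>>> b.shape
(17, 11, 2)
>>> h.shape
(2, 11, 11)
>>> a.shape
(11, 11)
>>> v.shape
(11, 17)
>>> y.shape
(11, 17)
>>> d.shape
(17, 2)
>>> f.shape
(2, 11, 11)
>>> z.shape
(2, 11, 17)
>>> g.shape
(2, 7)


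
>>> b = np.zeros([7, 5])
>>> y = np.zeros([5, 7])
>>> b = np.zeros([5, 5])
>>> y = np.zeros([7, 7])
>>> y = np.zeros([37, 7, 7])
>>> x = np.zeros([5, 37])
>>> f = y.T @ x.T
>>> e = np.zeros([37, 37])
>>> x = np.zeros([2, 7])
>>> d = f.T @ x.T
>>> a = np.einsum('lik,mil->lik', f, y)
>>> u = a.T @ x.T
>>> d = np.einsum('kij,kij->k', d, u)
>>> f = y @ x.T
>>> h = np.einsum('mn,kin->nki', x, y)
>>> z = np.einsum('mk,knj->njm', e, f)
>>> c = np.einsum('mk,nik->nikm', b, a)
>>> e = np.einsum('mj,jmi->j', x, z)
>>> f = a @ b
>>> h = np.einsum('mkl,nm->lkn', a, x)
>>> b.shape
(5, 5)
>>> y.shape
(37, 7, 7)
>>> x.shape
(2, 7)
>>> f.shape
(7, 7, 5)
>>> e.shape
(7,)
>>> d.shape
(5,)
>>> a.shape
(7, 7, 5)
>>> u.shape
(5, 7, 2)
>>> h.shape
(5, 7, 2)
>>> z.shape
(7, 2, 37)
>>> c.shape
(7, 7, 5, 5)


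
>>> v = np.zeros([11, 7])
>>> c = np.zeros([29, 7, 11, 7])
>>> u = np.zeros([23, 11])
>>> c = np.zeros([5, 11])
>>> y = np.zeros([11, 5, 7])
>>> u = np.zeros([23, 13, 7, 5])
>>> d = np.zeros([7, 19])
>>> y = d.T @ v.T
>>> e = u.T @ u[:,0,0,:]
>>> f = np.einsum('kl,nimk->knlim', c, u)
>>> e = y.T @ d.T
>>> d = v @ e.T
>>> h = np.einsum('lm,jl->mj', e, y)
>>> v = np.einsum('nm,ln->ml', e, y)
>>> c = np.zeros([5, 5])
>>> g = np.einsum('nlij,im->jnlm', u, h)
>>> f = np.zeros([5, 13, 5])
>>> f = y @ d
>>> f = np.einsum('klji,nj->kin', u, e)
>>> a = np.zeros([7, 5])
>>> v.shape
(7, 19)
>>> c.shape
(5, 5)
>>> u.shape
(23, 13, 7, 5)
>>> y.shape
(19, 11)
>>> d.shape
(11, 11)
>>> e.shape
(11, 7)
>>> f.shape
(23, 5, 11)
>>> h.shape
(7, 19)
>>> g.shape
(5, 23, 13, 19)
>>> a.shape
(7, 5)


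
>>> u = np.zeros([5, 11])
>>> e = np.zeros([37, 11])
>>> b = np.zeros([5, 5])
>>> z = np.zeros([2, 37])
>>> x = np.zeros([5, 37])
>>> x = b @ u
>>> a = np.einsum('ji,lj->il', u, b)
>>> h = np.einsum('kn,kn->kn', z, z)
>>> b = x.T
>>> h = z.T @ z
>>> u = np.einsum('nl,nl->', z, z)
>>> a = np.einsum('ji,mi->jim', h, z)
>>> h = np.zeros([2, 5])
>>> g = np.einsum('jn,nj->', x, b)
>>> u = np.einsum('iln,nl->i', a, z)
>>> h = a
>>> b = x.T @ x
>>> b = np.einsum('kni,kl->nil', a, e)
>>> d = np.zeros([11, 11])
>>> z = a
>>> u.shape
(37,)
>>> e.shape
(37, 11)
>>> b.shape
(37, 2, 11)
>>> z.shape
(37, 37, 2)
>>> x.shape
(5, 11)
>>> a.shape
(37, 37, 2)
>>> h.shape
(37, 37, 2)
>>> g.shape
()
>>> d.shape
(11, 11)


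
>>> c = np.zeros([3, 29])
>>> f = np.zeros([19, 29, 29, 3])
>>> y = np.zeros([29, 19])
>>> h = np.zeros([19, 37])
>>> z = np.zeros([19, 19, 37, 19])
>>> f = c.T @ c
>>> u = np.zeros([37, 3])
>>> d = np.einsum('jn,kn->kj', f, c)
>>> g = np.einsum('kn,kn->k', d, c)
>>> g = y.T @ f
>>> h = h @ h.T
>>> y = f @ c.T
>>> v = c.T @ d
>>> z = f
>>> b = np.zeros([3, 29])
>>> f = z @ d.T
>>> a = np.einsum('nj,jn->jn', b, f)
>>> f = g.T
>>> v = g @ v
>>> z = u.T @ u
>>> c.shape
(3, 29)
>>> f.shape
(29, 19)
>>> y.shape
(29, 3)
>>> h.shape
(19, 19)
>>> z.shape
(3, 3)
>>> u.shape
(37, 3)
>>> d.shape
(3, 29)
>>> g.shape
(19, 29)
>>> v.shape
(19, 29)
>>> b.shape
(3, 29)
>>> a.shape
(29, 3)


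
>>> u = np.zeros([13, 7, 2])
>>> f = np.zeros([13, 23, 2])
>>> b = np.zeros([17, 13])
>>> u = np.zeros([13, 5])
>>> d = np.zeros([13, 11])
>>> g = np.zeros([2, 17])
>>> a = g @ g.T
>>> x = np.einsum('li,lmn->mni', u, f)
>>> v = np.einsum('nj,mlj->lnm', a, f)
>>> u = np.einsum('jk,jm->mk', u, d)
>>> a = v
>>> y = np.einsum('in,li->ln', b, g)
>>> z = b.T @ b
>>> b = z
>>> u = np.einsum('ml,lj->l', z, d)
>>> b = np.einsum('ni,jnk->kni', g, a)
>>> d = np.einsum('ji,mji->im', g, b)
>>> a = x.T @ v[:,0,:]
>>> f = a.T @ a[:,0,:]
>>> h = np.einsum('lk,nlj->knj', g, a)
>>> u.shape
(13,)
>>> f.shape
(13, 2, 13)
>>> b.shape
(13, 2, 17)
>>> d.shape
(17, 13)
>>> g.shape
(2, 17)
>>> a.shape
(5, 2, 13)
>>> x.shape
(23, 2, 5)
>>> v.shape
(23, 2, 13)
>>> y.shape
(2, 13)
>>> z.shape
(13, 13)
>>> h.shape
(17, 5, 13)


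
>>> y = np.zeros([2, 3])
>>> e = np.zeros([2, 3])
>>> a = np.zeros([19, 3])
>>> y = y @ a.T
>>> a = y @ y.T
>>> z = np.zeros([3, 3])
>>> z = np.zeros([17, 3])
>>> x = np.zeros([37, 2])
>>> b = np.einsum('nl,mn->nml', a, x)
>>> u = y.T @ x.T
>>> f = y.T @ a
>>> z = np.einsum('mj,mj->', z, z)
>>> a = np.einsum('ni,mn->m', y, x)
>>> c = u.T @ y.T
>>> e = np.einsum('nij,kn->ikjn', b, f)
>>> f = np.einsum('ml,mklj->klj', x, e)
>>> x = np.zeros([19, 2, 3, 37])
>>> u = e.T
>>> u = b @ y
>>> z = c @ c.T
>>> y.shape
(2, 19)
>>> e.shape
(37, 19, 2, 2)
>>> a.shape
(37,)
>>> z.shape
(37, 37)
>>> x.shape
(19, 2, 3, 37)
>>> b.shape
(2, 37, 2)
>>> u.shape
(2, 37, 19)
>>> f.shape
(19, 2, 2)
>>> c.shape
(37, 2)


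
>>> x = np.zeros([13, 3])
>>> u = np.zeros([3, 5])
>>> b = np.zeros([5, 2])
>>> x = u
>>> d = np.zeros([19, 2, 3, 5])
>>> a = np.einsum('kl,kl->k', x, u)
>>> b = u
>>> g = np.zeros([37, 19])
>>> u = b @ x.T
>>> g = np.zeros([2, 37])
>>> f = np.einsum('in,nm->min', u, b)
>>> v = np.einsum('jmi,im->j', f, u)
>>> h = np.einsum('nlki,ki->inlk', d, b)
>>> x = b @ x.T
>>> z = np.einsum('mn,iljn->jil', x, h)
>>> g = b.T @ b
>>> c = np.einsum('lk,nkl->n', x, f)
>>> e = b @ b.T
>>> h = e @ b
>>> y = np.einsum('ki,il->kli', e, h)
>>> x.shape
(3, 3)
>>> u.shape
(3, 3)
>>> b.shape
(3, 5)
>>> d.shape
(19, 2, 3, 5)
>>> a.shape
(3,)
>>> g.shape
(5, 5)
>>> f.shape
(5, 3, 3)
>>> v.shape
(5,)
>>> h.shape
(3, 5)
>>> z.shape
(2, 5, 19)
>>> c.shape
(5,)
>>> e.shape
(3, 3)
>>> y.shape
(3, 5, 3)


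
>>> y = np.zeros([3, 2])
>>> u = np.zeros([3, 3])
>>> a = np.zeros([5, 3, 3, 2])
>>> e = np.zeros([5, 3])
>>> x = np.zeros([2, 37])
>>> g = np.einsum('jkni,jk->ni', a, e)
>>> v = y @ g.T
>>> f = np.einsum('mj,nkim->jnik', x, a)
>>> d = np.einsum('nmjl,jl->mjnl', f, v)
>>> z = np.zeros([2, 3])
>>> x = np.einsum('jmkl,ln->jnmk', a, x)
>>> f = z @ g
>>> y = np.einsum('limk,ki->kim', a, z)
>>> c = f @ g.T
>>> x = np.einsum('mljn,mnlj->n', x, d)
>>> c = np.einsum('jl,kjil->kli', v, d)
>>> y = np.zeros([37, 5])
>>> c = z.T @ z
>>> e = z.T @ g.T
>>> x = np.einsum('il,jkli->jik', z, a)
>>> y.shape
(37, 5)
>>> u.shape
(3, 3)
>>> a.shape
(5, 3, 3, 2)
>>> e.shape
(3, 3)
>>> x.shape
(5, 2, 3)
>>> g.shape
(3, 2)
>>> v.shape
(3, 3)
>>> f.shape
(2, 2)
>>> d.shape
(5, 3, 37, 3)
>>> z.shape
(2, 3)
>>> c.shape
(3, 3)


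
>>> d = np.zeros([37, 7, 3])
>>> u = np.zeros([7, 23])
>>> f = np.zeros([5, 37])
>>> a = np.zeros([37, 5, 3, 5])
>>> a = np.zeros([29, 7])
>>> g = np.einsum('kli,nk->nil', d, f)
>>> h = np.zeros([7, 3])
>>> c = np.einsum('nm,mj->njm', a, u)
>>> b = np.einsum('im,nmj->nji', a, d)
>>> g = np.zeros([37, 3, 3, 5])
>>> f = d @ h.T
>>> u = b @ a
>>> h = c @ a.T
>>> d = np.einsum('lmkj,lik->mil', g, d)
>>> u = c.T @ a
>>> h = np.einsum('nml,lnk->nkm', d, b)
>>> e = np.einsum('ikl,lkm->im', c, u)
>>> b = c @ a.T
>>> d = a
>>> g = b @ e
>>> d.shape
(29, 7)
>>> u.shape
(7, 23, 7)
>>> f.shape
(37, 7, 7)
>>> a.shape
(29, 7)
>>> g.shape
(29, 23, 7)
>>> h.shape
(3, 29, 7)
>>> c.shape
(29, 23, 7)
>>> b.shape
(29, 23, 29)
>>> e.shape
(29, 7)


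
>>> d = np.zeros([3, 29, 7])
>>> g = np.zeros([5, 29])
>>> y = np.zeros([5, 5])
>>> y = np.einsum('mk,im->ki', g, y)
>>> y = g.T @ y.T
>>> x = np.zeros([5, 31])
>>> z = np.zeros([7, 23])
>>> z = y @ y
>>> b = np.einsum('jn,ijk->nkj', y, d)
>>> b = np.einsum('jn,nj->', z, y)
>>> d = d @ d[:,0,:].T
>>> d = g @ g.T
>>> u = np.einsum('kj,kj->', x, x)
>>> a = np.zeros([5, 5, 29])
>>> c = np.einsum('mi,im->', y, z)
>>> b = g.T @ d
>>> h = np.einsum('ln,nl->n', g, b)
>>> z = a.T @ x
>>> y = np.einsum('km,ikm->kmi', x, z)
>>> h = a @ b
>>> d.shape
(5, 5)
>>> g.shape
(5, 29)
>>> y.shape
(5, 31, 29)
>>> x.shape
(5, 31)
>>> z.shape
(29, 5, 31)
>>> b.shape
(29, 5)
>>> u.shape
()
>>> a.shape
(5, 5, 29)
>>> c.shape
()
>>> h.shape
(5, 5, 5)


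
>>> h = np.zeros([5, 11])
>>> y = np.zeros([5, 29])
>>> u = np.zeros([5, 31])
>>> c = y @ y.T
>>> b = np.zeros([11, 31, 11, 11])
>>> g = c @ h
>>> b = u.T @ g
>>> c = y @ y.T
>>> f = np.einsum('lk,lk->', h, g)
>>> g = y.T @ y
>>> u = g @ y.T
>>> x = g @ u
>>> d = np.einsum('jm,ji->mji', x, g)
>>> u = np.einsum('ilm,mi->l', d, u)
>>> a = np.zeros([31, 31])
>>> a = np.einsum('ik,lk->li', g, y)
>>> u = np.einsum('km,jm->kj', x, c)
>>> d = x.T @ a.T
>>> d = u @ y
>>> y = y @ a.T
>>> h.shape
(5, 11)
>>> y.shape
(5, 5)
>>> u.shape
(29, 5)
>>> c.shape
(5, 5)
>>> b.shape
(31, 11)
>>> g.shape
(29, 29)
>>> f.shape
()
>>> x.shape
(29, 5)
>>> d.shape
(29, 29)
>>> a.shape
(5, 29)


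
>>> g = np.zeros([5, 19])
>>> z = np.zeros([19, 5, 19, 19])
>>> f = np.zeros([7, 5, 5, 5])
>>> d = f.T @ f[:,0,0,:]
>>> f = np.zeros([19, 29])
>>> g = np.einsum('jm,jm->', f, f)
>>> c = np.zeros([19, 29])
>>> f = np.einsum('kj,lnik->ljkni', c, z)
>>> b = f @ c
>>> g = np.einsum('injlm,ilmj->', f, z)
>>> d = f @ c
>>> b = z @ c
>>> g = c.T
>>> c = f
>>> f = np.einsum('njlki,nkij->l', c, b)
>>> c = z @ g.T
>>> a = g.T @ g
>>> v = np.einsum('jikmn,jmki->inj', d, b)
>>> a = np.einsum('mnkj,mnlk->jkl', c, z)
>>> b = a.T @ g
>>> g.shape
(29, 19)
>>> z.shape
(19, 5, 19, 19)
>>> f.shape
(19,)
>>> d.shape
(19, 29, 19, 5, 29)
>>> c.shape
(19, 5, 19, 29)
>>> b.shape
(19, 19, 19)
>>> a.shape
(29, 19, 19)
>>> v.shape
(29, 29, 19)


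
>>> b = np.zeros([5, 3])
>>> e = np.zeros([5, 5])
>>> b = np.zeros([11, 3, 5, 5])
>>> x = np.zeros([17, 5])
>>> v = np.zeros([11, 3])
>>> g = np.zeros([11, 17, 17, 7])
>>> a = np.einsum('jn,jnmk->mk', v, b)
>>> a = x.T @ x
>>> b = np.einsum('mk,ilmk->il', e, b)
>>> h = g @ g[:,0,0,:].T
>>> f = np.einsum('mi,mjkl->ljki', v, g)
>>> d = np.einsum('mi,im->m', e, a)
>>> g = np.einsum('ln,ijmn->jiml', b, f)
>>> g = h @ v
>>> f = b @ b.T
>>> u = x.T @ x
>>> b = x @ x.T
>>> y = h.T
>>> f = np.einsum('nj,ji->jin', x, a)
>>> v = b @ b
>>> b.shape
(17, 17)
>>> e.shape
(5, 5)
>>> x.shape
(17, 5)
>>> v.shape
(17, 17)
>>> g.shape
(11, 17, 17, 3)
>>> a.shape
(5, 5)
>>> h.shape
(11, 17, 17, 11)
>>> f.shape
(5, 5, 17)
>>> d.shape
(5,)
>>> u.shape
(5, 5)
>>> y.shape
(11, 17, 17, 11)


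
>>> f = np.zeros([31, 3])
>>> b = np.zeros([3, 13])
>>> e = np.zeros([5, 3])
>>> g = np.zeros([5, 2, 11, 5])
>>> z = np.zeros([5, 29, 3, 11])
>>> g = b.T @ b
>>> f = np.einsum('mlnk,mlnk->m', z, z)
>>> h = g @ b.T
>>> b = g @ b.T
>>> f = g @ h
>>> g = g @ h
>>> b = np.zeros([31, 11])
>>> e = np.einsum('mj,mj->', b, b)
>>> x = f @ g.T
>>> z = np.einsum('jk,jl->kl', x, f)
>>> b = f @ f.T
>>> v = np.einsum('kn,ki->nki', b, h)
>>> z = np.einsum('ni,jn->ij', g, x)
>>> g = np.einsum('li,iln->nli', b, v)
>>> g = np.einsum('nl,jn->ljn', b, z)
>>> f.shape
(13, 3)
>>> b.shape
(13, 13)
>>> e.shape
()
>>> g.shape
(13, 3, 13)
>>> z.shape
(3, 13)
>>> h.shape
(13, 3)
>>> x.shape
(13, 13)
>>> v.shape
(13, 13, 3)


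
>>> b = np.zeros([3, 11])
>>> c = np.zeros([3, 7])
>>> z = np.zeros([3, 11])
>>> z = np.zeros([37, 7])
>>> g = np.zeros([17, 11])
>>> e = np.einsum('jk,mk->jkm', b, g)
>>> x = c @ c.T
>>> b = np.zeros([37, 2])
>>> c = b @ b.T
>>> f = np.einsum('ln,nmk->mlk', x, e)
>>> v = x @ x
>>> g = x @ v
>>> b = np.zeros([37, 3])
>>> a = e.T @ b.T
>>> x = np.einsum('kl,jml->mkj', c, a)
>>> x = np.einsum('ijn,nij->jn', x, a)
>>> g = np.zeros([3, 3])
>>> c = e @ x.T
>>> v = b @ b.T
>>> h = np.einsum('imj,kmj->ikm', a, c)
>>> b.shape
(37, 3)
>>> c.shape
(3, 11, 37)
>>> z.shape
(37, 7)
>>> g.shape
(3, 3)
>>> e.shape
(3, 11, 17)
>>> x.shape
(37, 17)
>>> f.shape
(11, 3, 17)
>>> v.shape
(37, 37)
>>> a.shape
(17, 11, 37)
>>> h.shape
(17, 3, 11)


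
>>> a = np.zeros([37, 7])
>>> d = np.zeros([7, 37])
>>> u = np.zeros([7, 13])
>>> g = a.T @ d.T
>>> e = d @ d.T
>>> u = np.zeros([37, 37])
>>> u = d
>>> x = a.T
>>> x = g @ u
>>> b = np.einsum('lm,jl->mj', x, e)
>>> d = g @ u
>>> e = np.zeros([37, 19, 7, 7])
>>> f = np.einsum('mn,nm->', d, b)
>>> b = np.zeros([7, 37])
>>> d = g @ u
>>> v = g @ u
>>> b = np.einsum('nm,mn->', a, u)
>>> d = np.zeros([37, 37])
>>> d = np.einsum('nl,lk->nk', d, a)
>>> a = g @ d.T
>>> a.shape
(7, 37)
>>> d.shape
(37, 7)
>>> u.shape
(7, 37)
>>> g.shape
(7, 7)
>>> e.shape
(37, 19, 7, 7)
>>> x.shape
(7, 37)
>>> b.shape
()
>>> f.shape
()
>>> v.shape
(7, 37)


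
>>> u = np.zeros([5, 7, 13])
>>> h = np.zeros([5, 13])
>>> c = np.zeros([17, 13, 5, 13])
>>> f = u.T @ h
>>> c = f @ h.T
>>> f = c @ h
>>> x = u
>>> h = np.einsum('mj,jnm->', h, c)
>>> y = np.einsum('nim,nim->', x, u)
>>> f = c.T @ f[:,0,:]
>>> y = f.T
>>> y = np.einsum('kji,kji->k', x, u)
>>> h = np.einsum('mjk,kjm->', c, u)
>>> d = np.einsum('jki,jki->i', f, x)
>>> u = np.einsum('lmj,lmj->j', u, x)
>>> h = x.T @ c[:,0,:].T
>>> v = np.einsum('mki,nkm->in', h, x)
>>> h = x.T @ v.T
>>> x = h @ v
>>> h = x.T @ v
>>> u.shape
(13,)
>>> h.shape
(5, 7, 5)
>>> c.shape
(13, 7, 5)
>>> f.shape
(5, 7, 13)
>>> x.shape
(13, 7, 5)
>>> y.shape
(5,)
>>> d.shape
(13,)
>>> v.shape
(13, 5)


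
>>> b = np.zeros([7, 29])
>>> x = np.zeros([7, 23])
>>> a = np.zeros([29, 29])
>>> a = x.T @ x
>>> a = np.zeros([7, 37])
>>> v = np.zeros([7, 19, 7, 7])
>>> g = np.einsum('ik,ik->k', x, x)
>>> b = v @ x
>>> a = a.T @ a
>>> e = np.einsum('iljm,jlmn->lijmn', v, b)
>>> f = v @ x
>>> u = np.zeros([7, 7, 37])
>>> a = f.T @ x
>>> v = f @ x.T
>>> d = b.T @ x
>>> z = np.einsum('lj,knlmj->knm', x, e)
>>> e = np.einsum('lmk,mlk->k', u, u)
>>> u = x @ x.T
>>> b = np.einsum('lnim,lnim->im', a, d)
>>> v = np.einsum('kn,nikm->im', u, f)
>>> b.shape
(19, 23)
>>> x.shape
(7, 23)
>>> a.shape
(23, 7, 19, 23)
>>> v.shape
(19, 23)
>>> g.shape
(23,)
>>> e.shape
(37,)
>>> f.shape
(7, 19, 7, 23)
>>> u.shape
(7, 7)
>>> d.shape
(23, 7, 19, 23)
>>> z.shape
(19, 7, 7)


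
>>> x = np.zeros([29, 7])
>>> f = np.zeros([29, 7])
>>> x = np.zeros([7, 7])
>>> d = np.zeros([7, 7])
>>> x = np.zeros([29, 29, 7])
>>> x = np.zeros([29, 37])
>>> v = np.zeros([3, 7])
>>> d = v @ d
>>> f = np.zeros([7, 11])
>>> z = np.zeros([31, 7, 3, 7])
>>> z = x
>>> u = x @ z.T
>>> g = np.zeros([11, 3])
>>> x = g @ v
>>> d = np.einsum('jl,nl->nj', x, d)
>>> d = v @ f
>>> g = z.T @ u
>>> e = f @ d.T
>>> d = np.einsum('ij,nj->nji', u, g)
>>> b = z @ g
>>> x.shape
(11, 7)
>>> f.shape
(7, 11)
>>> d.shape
(37, 29, 29)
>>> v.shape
(3, 7)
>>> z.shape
(29, 37)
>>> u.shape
(29, 29)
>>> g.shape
(37, 29)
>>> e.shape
(7, 3)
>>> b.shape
(29, 29)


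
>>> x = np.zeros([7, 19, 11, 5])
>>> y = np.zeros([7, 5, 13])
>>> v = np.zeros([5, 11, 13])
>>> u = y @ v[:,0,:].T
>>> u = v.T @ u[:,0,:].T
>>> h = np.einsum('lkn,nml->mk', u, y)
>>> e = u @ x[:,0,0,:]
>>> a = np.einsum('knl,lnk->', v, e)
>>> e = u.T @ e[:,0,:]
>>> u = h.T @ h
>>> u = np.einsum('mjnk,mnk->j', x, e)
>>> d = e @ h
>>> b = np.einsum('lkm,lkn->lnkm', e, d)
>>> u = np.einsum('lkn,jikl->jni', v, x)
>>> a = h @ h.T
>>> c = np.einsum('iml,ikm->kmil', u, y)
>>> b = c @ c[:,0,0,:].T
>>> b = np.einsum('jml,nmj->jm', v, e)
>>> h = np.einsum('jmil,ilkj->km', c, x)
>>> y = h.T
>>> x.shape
(7, 19, 11, 5)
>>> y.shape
(13, 11)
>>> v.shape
(5, 11, 13)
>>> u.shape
(7, 13, 19)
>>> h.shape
(11, 13)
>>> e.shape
(7, 11, 5)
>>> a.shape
(5, 5)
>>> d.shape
(7, 11, 11)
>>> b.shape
(5, 11)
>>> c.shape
(5, 13, 7, 19)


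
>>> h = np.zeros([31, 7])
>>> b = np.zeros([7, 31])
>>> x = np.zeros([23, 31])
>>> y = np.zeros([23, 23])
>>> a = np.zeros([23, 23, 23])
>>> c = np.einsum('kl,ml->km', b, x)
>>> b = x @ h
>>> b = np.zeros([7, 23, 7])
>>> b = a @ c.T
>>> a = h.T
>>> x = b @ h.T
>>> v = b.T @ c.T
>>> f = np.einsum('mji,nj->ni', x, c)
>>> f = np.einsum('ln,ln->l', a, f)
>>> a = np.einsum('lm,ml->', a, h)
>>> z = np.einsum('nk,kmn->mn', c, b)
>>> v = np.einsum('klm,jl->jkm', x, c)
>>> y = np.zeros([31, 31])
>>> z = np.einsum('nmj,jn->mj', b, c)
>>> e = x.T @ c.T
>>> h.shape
(31, 7)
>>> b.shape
(23, 23, 7)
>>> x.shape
(23, 23, 31)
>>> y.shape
(31, 31)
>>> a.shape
()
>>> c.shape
(7, 23)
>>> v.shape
(7, 23, 31)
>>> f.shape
(7,)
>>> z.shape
(23, 7)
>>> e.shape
(31, 23, 7)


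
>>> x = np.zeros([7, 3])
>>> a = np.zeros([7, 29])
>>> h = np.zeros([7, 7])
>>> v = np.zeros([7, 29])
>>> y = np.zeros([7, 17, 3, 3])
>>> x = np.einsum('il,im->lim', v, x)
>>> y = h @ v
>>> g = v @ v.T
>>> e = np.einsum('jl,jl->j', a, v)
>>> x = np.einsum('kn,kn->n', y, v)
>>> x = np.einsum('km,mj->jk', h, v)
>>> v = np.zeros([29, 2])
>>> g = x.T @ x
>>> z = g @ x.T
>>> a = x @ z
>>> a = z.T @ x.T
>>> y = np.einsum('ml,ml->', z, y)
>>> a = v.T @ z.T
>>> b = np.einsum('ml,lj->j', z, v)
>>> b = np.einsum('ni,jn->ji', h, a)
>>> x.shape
(29, 7)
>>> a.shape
(2, 7)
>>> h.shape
(7, 7)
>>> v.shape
(29, 2)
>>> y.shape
()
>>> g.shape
(7, 7)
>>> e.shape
(7,)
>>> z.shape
(7, 29)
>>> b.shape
(2, 7)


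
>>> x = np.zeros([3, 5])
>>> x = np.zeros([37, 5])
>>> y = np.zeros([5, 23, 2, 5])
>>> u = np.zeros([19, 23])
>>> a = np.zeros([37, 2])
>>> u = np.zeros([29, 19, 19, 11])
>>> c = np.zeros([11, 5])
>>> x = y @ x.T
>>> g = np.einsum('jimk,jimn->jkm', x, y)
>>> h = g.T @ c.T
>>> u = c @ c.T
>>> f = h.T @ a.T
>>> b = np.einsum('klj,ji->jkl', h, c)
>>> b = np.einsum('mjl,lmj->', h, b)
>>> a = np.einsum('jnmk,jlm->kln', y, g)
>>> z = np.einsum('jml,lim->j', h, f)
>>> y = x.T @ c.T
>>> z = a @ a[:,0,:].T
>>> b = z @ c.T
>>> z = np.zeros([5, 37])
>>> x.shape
(5, 23, 2, 37)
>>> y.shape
(37, 2, 23, 11)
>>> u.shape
(11, 11)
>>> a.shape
(5, 37, 23)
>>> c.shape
(11, 5)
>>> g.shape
(5, 37, 2)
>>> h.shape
(2, 37, 11)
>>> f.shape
(11, 37, 37)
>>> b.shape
(5, 37, 11)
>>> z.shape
(5, 37)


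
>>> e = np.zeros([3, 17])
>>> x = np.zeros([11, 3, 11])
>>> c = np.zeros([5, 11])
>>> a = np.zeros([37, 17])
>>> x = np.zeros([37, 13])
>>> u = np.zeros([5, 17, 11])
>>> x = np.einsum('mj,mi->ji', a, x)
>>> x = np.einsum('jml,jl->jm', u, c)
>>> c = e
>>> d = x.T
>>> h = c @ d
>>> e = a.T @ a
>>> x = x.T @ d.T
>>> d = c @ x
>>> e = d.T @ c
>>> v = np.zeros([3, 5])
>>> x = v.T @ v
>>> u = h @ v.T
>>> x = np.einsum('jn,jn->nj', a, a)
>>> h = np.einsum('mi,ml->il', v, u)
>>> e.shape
(17, 17)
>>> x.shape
(17, 37)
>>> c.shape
(3, 17)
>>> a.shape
(37, 17)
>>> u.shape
(3, 3)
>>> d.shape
(3, 17)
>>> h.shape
(5, 3)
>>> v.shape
(3, 5)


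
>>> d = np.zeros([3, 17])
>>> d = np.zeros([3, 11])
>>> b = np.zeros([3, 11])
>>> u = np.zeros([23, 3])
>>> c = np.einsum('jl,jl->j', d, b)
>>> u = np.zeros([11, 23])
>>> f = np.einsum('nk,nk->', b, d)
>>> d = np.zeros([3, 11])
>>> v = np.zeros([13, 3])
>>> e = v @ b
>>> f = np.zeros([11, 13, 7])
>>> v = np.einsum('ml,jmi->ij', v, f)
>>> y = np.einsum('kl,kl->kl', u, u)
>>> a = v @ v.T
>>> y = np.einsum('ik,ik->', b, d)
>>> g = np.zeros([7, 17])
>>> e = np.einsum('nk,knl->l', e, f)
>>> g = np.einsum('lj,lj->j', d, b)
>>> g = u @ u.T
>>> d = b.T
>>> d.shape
(11, 3)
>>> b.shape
(3, 11)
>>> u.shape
(11, 23)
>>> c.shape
(3,)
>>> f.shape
(11, 13, 7)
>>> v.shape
(7, 11)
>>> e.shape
(7,)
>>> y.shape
()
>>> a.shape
(7, 7)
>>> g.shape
(11, 11)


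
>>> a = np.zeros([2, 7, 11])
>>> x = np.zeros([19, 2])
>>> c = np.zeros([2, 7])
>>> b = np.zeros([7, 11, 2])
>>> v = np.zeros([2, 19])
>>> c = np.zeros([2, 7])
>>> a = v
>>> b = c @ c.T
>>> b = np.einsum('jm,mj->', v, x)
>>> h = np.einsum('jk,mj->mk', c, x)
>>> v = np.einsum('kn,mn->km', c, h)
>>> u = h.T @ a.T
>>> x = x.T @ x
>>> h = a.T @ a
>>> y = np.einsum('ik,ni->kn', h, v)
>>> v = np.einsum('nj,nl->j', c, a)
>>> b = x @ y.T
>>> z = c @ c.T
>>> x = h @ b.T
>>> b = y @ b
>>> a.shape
(2, 19)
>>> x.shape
(19, 2)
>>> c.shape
(2, 7)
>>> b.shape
(19, 19)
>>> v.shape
(7,)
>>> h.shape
(19, 19)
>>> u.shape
(7, 2)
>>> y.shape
(19, 2)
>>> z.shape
(2, 2)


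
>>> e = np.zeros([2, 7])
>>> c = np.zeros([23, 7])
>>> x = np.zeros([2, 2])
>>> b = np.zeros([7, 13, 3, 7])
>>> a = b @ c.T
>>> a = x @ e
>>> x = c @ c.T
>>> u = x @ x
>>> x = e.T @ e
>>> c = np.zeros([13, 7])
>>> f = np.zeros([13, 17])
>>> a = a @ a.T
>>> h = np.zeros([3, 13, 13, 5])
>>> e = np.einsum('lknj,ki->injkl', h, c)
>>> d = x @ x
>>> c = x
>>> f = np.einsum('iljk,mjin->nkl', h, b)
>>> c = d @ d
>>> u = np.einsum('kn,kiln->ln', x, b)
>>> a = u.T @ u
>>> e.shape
(7, 13, 5, 13, 3)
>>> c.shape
(7, 7)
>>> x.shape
(7, 7)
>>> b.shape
(7, 13, 3, 7)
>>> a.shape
(7, 7)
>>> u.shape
(3, 7)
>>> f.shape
(7, 5, 13)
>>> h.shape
(3, 13, 13, 5)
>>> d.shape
(7, 7)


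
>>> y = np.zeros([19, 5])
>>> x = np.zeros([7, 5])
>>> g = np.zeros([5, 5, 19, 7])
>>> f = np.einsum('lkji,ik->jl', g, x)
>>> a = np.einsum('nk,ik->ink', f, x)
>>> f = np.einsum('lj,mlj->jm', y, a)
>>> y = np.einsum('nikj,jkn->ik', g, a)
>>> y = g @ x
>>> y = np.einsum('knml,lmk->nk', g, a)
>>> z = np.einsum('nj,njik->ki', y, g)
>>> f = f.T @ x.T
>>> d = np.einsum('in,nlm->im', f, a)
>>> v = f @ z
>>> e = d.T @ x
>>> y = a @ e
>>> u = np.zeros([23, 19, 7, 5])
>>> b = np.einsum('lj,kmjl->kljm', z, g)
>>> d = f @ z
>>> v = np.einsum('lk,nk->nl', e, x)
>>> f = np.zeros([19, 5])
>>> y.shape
(7, 19, 5)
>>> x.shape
(7, 5)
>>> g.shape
(5, 5, 19, 7)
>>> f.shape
(19, 5)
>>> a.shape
(7, 19, 5)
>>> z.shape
(7, 19)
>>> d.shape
(7, 19)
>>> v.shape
(7, 5)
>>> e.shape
(5, 5)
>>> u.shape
(23, 19, 7, 5)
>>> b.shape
(5, 7, 19, 5)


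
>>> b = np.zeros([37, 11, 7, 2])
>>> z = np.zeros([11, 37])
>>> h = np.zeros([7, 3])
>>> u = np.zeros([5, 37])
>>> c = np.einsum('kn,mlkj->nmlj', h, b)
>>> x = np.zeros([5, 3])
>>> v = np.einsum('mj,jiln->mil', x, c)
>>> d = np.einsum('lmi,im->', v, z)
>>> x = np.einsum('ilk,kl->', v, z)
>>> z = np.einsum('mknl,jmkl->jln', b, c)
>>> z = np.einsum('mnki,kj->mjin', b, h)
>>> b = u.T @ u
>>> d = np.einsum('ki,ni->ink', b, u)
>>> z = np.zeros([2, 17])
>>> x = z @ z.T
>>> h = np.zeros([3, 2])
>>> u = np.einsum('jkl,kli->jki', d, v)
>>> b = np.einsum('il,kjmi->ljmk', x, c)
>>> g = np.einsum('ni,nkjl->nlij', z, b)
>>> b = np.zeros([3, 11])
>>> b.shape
(3, 11)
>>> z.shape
(2, 17)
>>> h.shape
(3, 2)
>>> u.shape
(37, 5, 11)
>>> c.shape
(3, 37, 11, 2)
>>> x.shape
(2, 2)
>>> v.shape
(5, 37, 11)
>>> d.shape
(37, 5, 37)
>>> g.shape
(2, 3, 17, 11)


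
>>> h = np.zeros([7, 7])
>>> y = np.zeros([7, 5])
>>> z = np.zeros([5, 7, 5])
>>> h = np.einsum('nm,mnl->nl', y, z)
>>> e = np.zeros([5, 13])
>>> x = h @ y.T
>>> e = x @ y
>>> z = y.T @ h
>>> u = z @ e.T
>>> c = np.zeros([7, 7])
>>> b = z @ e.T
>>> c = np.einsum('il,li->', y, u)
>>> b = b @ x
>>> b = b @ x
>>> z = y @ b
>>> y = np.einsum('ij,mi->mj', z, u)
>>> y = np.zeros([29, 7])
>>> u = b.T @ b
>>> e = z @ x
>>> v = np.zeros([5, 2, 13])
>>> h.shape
(7, 5)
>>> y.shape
(29, 7)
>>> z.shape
(7, 7)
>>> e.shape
(7, 7)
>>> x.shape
(7, 7)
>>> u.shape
(7, 7)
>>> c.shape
()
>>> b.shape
(5, 7)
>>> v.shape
(5, 2, 13)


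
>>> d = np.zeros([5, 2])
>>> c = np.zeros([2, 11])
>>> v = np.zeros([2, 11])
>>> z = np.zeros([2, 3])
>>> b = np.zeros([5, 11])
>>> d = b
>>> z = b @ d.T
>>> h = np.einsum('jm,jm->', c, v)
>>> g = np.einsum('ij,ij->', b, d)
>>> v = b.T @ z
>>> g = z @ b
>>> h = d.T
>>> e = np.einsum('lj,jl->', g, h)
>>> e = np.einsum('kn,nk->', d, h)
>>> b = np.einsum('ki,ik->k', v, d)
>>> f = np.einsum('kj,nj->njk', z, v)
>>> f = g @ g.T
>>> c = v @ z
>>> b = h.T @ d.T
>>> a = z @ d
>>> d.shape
(5, 11)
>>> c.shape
(11, 5)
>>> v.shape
(11, 5)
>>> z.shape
(5, 5)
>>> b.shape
(5, 5)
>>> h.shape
(11, 5)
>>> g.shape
(5, 11)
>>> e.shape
()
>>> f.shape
(5, 5)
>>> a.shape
(5, 11)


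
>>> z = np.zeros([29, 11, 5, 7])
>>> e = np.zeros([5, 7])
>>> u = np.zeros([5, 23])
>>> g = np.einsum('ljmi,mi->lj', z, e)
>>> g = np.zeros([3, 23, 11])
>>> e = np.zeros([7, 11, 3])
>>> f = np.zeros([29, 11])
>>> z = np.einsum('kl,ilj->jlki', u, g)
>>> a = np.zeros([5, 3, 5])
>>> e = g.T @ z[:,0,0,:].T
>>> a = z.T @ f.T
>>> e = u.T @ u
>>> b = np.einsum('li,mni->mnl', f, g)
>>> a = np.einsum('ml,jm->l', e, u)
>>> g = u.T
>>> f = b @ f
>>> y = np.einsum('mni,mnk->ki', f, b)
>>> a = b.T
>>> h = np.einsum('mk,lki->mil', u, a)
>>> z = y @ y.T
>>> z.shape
(29, 29)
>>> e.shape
(23, 23)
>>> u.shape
(5, 23)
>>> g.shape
(23, 5)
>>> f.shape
(3, 23, 11)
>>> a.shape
(29, 23, 3)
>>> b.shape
(3, 23, 29)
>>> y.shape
(29, 11)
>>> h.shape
(5, 3, 29)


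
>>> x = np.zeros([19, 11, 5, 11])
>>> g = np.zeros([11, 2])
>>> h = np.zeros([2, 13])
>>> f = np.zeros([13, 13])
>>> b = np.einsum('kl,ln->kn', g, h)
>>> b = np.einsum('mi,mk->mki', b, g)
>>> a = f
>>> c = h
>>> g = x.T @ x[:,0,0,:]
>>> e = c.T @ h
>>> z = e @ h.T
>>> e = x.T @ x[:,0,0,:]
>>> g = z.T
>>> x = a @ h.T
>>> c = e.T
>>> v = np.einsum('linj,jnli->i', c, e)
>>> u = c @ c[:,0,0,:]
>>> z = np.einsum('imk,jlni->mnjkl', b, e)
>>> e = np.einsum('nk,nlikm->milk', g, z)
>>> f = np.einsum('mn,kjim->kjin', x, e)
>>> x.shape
(13, 2)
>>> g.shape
(2, 13)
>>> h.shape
(2, 13)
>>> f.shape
(5, 11, 11, 2)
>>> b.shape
(11, 2, 13)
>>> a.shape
(13, 13)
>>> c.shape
(11, 11, 5, 11)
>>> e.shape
(5, 11, 11, 13)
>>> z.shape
(2, 11, 11, 13, 5)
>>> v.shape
(11,)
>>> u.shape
(11, 11, 5, 11)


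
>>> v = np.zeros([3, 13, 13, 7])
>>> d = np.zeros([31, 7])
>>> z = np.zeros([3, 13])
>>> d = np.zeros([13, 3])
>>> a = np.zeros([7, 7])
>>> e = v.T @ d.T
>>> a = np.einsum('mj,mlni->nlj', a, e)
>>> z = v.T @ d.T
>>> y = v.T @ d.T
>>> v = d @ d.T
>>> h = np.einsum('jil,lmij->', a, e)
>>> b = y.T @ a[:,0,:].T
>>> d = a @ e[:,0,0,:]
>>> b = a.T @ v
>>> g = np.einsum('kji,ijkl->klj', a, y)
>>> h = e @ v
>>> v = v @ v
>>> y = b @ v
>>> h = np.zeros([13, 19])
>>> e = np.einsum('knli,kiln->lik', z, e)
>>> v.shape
(13, 13)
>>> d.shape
(13, 13, 13)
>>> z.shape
(7, 13, 13, 13)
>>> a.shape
(13, 13, 7)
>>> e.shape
(13, 13, 7)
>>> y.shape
(7, 13, 13)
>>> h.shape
(13, 19)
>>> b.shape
(7, 13, 13)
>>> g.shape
(13, 13, 13)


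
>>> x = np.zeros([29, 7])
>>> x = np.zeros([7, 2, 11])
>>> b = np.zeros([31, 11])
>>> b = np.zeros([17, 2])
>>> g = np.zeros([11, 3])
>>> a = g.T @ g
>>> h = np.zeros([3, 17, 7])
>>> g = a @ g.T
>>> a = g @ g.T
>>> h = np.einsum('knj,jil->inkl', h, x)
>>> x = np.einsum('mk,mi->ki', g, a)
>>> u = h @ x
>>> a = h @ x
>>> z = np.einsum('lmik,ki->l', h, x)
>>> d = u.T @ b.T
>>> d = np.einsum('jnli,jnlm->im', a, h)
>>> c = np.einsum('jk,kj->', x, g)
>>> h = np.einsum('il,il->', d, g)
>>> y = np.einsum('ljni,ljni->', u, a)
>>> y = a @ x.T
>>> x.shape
(11, 3)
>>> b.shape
(17, 2)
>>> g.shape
(3, 11)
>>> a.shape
(2, 17, 3, 3)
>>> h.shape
()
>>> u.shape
(2, 17, 3, 3)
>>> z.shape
(2,)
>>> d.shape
(3, 11)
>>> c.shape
()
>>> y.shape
(2, 17, 3, 11)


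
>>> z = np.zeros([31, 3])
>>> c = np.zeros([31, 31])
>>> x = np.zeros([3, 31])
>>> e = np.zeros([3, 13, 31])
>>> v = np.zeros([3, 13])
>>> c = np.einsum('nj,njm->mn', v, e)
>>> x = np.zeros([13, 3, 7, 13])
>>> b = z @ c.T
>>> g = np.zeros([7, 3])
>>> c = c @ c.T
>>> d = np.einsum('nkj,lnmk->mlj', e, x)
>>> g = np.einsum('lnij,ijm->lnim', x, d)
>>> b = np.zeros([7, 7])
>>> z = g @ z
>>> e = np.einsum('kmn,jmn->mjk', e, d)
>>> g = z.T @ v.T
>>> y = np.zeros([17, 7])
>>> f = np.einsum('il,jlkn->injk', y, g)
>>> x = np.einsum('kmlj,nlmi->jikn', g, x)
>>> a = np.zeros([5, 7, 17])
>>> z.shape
(13, 3, 7, 3)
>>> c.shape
(31, 31)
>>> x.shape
(3, 13, 3, 13)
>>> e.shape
(13, 7, 3)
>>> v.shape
(3, 13)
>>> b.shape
(7, 7)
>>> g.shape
(3, 7, 3, 3)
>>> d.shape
(7, 13, 31)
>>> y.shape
(17, 7)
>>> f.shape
(17, 3, 3, 3)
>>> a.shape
(5, 7, 17)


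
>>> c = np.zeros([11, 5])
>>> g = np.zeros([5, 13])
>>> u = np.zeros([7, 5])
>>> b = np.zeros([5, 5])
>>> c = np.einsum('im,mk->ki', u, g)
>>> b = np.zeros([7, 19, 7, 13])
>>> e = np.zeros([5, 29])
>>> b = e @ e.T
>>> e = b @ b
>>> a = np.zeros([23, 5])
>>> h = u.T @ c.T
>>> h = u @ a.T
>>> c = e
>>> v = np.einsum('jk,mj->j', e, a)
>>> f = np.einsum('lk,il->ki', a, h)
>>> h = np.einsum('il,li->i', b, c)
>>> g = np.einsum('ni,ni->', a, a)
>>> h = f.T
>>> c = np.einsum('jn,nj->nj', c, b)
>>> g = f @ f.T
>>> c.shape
(5, 5)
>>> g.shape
(5, 5)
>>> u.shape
(7, 5)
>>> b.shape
(5, 5)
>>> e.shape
(5, 5)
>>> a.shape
(23, 5)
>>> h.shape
(7, 5)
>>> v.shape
(5,)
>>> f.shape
(5, 7)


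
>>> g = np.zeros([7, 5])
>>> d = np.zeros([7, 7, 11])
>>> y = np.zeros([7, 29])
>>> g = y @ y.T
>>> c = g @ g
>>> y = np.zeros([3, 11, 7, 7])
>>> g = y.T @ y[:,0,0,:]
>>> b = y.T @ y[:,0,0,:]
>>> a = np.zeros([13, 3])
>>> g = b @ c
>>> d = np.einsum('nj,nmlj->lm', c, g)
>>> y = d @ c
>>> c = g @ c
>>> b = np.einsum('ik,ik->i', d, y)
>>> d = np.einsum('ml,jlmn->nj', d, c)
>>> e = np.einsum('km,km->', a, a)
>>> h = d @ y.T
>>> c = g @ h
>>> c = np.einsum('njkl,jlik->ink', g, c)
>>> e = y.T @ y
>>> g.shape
(7, 7, 11, 7)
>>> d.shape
(7, 7)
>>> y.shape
(11, 7)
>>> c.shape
(11, 7, 11)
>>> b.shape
(11,)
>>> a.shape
(13, 3)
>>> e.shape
(7, 7)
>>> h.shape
(7, 11)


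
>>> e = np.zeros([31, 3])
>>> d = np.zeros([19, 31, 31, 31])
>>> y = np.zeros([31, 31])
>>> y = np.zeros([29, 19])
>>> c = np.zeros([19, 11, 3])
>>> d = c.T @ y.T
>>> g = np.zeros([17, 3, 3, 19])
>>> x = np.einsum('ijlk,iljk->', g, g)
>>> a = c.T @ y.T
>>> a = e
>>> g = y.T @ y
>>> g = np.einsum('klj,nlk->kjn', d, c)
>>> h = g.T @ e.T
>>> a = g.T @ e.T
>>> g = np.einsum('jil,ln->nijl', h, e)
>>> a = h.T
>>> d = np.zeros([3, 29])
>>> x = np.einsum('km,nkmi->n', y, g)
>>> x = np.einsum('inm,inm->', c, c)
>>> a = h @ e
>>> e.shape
(31, 3)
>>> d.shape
(3, 29)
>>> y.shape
(29, 19)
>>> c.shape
(19, 11, 3)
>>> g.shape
(3, 29, 19, 31)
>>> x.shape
()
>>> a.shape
(19, 29, 3)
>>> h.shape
(19, 29, 31)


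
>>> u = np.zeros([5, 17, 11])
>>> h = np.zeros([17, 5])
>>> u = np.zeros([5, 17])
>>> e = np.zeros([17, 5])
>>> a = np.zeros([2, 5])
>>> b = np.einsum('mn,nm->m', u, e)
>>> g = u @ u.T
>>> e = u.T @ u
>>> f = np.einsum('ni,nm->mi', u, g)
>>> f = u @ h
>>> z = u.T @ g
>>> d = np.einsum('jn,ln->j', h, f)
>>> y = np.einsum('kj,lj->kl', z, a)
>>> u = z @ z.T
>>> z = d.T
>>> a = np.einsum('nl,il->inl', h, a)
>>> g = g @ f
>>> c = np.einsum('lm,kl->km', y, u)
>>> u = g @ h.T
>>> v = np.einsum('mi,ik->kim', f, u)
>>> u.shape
(5, 17)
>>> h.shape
(17, 5)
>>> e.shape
(17, 17)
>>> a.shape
(2, 17, 5)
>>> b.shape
(5,)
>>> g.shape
(5, 5)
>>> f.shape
(5, 5)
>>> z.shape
(17,)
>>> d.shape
(17,)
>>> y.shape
(17, 2)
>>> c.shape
(17, 2)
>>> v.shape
(17, 5, 5)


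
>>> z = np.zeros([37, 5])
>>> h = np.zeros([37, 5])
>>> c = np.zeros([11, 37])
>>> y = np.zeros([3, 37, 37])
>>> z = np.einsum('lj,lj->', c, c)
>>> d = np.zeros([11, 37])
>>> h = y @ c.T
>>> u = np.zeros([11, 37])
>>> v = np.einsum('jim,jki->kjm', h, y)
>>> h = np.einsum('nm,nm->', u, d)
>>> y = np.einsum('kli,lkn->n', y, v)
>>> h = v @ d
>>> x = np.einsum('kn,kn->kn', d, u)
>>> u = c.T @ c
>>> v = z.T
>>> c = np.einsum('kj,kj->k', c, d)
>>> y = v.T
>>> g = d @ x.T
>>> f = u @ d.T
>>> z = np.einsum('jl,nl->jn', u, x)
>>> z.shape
(37, 11)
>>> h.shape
(37, 3, 37)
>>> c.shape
(11,)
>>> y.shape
()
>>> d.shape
(11, 37)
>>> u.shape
(37, 37)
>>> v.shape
()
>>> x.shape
(11, 37)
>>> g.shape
(11, 11)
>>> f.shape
(37, 11)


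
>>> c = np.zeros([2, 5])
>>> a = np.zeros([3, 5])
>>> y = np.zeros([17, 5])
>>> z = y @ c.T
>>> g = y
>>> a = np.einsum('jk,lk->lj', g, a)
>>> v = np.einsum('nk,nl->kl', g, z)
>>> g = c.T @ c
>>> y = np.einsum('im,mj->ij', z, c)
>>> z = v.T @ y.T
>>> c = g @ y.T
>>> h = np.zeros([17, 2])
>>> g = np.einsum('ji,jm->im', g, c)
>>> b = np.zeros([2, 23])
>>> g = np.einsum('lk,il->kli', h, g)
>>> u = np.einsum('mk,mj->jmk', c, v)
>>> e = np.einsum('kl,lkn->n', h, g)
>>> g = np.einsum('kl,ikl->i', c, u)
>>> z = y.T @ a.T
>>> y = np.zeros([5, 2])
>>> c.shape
(5, 17)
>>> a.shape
(3, 17)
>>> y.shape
(5, 2)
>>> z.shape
(5, 3)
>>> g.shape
(2,)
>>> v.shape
(5, 2)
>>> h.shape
(17, 2)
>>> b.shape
(2, 23)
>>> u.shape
(2, 5, 17)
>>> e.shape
(5,)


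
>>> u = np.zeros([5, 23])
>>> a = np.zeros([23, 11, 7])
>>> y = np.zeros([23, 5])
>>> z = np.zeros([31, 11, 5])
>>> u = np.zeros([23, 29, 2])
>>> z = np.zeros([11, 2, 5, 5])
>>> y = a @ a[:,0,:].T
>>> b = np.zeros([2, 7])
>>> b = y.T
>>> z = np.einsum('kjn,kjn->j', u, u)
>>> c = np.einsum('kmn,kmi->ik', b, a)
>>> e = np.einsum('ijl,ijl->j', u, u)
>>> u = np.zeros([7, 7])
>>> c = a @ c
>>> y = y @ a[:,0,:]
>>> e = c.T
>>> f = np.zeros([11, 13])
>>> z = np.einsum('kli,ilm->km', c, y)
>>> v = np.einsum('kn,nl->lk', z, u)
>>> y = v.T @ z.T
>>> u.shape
(7, 7)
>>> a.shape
(23, 11, 7)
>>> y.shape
(23, 23)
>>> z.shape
(23, 7)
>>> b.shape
(23, 11, 23)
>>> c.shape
(23, 11, 23)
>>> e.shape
(23, 11, 23)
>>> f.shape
(11, 13)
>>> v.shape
(7, 23)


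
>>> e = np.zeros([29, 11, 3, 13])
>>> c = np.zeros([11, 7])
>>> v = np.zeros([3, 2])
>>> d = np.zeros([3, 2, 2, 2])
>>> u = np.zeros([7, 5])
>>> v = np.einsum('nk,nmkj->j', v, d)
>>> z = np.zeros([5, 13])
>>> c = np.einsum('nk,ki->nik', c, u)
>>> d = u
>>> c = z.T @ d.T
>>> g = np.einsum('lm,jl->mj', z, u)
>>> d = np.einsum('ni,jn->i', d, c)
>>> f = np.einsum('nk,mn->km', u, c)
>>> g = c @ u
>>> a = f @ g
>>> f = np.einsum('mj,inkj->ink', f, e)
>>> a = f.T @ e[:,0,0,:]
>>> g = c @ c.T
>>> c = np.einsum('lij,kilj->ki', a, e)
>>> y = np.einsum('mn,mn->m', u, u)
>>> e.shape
(29, 11, 3, 13)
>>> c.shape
(29, 11)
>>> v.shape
(2,)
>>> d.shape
(5,)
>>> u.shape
(7, 5)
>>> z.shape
(5, 13)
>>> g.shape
(13, 13)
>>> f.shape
(29, 11, 3)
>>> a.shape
(3, 11, 13)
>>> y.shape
(7,)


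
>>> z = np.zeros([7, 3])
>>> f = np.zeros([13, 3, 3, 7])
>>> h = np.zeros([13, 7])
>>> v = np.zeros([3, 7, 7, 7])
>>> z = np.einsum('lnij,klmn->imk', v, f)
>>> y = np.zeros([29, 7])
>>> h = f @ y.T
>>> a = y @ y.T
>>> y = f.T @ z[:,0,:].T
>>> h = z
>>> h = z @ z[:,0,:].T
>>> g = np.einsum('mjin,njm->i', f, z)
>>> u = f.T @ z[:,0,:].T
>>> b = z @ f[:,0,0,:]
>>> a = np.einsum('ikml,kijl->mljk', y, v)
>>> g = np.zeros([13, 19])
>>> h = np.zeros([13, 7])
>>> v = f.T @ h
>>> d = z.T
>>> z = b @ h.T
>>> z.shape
(7, 3, 13)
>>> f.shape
(13, 3, 3, 7)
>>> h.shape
(13, 7)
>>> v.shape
(7, 3, 3, 7)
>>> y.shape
(7, 3, 3, 7)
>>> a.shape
(3, 7, 7, 3)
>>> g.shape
(13, 19)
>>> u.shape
(7, 3, 3, 7)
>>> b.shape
(7, 3, 7)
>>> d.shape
(13, 3, 7)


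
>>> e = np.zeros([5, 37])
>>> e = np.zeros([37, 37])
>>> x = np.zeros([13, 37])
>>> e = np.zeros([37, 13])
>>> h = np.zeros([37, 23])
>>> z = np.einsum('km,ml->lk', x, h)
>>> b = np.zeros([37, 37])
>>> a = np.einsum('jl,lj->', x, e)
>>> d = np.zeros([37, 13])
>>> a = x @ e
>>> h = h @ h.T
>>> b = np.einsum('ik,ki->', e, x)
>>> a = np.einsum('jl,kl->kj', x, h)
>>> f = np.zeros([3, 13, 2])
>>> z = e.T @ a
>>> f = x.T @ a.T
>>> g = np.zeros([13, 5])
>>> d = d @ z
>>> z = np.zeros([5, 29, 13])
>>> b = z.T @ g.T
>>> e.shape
(37, 13)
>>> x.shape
(13, 37)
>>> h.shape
(37, 37)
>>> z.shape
(5, 29, 13)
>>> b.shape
(13, 29, 13)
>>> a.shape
(37, 13)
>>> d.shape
(37, 13)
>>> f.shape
(37, 37)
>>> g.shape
(13, 5)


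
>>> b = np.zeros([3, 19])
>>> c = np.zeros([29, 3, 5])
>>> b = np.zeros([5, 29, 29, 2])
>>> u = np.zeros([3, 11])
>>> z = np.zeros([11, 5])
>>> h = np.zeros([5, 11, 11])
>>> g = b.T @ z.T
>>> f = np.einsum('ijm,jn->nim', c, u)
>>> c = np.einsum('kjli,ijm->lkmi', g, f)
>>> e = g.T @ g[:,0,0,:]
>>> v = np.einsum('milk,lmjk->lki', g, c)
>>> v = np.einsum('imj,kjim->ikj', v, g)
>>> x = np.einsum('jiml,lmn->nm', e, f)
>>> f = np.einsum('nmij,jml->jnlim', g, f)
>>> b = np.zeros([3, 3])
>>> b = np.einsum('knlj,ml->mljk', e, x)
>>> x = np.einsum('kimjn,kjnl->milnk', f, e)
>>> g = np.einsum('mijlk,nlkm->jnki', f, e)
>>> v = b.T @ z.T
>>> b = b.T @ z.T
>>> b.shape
(11, 11, 29, 11)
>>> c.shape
(29, 2, 5, 11)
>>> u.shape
(3, 11)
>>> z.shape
(11, 5)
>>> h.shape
(5, 11, 11)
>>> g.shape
(5, 11, 29, 2)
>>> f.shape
(11, 2, 5, 29, 29)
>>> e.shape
(11, 29, 29, 11)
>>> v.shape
(11, 11, 29, 11)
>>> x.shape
(5, 2, 11, 29, 11)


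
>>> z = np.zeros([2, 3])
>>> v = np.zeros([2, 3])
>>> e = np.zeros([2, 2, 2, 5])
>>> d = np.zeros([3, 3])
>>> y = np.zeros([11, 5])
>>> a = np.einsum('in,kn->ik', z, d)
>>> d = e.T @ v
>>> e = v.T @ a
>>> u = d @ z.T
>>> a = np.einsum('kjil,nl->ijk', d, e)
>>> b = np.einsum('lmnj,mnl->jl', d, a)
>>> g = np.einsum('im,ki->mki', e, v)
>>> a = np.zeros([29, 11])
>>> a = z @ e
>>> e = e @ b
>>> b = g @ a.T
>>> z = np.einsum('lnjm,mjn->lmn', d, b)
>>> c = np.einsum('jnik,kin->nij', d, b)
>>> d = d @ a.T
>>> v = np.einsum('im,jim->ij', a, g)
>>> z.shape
(5, 3, 2)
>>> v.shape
(2, 3)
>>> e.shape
(3, 5)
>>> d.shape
(5, 2, 2, 2)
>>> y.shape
(11, 5)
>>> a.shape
(2, 3)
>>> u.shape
(5, 2, 2, 2)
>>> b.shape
(3, 2, 2)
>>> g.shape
(3, 2, 3)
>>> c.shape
(2, 2, 5)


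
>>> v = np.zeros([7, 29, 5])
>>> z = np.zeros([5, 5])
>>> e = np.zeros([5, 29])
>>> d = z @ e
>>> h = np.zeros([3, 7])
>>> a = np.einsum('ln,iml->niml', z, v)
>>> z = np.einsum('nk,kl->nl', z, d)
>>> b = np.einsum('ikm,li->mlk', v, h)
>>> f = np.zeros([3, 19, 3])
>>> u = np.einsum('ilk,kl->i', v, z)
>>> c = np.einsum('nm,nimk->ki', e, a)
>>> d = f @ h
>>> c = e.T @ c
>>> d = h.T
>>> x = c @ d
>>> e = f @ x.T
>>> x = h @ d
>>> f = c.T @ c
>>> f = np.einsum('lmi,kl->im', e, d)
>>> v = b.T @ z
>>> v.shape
(29, 3, 29)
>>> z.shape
(5, 29)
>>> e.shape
(3, 19, 29)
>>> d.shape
(7, 3)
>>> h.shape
(3, 7)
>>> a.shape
(5, 7, 29, 5)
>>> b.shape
(5, 3, 29)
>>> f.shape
(29, 19)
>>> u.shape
(7,)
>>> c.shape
(29, 7)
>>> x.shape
(3, 3)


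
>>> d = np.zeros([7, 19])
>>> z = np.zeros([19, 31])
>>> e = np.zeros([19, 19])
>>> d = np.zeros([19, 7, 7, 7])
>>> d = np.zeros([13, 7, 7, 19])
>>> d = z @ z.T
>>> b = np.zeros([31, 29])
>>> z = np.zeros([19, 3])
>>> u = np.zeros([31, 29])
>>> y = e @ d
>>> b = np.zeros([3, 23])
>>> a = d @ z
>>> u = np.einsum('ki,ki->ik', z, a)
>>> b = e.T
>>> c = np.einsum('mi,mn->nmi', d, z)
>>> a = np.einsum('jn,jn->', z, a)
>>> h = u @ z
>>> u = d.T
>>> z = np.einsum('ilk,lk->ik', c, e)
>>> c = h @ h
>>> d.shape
(19, 19)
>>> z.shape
(3, 19)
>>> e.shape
(19, 19)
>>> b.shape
(19, 19)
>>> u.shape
(19, 19)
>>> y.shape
(19, 19)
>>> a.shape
()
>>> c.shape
(3, 3)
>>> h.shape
(3, 3)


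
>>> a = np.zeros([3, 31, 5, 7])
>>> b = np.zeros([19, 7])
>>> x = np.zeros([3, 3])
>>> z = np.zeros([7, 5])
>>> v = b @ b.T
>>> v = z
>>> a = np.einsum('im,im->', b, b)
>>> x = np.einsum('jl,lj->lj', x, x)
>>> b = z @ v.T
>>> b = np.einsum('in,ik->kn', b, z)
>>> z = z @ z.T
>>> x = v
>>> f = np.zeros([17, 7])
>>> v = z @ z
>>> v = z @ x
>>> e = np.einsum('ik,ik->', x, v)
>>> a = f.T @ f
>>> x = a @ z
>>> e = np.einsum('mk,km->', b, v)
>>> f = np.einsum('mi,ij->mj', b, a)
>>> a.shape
(7, 7)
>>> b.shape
(5, 7)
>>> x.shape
(7, 7)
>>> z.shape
(7, 7)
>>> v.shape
(7, 5)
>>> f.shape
(5, 7)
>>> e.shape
()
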